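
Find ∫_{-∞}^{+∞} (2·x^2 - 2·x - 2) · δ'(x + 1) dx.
6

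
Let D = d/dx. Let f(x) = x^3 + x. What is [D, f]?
3 x^{2} + 1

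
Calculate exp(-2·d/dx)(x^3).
x^{3} - 6 x^{2} + 12 x - 8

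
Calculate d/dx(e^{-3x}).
- 3 e^{- 3 x}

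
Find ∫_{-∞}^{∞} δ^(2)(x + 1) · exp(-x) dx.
e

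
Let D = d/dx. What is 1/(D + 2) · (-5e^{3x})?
- e^{3 x}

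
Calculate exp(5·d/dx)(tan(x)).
\tan{\left(x + 5 \right)}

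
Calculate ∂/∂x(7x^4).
28 x^{3}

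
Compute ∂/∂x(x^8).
8 x^{7}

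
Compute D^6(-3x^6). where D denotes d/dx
-2160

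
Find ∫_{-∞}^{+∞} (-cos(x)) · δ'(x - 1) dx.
- \sin{\left(1 \right)}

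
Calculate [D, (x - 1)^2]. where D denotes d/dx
2 x - 2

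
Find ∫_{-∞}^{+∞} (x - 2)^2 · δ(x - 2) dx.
0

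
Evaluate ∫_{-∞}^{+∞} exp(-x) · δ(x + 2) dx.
e^{2}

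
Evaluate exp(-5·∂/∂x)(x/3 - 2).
\frac{x}{3} - \frac{11}{3}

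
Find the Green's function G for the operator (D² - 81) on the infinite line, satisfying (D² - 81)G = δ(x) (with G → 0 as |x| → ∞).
-\frac{e^{-9|x|}}{18}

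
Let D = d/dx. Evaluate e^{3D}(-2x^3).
- 2 x^{3} - 18 x^{2} - 54 x - 54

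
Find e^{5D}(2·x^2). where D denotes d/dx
2 x^{2} + 20 x + 50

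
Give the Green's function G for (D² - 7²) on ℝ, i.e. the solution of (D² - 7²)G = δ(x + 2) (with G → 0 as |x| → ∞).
-\frac{e^{-7|x + 2|}}{14}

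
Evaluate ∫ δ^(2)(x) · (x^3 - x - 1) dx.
0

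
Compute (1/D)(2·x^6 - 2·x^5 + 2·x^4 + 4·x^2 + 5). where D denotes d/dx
\frac{2 x^{7}}{7} - \frac{x^{6}}{3} + \frac{2 x^{5}}{5} + \frac{4 x^{3}}{3} + 5 x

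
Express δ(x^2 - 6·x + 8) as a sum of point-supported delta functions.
\frac{\delta(x - 4) + \delta(x - 2)}{2}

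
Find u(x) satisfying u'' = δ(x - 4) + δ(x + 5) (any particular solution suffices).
\frac{|x - 4|}{2} + \frac{|x + 5|}{2}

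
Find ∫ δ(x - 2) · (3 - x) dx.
1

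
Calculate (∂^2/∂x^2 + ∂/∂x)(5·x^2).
10 x + 10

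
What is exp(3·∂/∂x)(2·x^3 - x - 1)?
2 x^{3} + 18 x^{2} + 53 x + 50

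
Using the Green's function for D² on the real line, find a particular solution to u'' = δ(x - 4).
\frac{|x - 4|}{2}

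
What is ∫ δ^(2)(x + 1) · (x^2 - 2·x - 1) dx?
2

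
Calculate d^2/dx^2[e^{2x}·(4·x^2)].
\left(16 x^{2} + 32 x + 8\right) e^{2 x}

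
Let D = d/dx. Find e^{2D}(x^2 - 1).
x^{2} + 4 x + 3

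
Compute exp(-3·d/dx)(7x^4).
7 x^{4} - 84 x^{3} + 378 x^{2} - 756 x + 567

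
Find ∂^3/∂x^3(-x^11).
- 990 x^{8}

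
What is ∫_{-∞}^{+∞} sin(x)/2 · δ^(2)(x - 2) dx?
- \frac{\sin{\left(2 \right)}}{2}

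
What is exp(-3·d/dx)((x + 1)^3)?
x^{3} - 6 x^{2} + 12 x - 8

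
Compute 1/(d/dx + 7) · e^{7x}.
\frac{e^{7 x}}{14}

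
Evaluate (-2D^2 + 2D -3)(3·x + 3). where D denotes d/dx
- 9 x - 3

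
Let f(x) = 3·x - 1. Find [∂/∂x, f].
3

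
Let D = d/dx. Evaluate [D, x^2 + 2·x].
2 x + 2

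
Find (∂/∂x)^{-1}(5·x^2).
\frac{5 x^{3}}{3}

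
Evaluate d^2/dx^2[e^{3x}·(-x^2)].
\left(- 9 x^{2} - 12 x - 2\right) e^{3 x}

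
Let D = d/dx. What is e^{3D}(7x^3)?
7 x^{3} + 63 x^{2} + 189 x + 189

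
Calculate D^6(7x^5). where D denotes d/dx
0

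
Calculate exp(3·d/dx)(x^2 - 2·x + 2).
x^{2} + 4 x + 5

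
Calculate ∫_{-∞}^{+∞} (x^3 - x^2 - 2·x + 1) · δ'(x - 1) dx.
1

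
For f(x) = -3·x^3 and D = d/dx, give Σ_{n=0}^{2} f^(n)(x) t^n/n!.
3 x \left(- 3 t^{2} - 3 t x - x^{2}\right)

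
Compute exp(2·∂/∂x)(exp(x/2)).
e^{\frac{x}{2} + 1}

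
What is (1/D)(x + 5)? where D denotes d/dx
\frac{x^{2}}{2} + 5 x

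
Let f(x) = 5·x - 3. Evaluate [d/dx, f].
5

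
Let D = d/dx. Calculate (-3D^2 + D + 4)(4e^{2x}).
- 24 e^{2 x}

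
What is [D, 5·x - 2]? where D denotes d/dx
5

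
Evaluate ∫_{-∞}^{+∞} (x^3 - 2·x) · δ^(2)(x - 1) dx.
6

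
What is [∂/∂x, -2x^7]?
- 14 x^{6}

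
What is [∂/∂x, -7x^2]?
- 14 x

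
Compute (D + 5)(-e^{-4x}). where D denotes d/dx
- e^{- 4 x}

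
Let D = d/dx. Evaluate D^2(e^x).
e^{x}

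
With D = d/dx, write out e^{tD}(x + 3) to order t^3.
t + x + 3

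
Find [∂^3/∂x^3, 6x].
18\frac{d^{2}}{dx^{2}}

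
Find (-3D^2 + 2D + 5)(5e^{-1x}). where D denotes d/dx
0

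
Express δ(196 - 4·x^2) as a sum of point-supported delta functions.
\frac{\delta(x - 7) + \delta(x + 7)}{56}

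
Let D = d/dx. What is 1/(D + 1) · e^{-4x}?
- \frac{e^{- 4 x}}{3}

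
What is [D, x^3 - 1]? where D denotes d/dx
3 x^{2}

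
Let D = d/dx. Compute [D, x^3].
3 x^{2}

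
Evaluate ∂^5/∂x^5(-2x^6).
- 1440 x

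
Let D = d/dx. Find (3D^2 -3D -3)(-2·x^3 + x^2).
6 x^{3} + 15 x^{2} - 42 x + 6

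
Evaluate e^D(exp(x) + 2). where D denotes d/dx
e^{x + 1} + 2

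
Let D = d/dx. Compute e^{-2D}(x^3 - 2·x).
x^{3} - 6 x^{2} + 10 x - 4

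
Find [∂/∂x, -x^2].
- 2 x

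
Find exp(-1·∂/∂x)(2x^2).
2 x^{2} - 4 x + 2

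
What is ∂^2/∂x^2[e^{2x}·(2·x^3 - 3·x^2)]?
\left(8 x^{3} + 12 x^{2} - 12 x - 6\right) e^{2 x}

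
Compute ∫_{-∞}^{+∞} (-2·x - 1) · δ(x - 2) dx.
-5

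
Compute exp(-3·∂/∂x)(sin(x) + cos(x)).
\sqrt{2} \cos{\left(- x + \frac{\pi}{4} + 3 \right)}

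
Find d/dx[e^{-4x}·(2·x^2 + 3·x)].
\left(- 8 x^{2} - 8 x + 3\right) e^{- 4 x}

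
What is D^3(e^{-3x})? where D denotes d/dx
- 27 e^{- 3 x}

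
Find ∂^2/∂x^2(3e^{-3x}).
27 e^{- 3 x}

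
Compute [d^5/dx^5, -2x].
-10\frac{d^{4}}{dx^{4}}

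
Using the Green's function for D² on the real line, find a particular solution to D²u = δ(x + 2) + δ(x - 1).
\frac{|x + 2|}{2} + \frac{|x - 1|}{2}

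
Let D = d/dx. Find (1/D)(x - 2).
\frac{x^{2}}{2} - 2 x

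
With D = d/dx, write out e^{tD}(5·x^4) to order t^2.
5 x^{2} \left(6 t^{2} + 4 t x + x^{2}\right)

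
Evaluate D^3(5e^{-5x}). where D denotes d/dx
- 625 e^{- 5 x}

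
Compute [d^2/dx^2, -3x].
-6\frac{d}{dx}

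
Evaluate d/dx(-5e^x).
- 5 e^{x}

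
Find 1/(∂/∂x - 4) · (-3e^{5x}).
- 3 e^{5 x}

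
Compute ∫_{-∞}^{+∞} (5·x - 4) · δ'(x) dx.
-5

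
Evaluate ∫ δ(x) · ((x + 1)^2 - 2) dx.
-1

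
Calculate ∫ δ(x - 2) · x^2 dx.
4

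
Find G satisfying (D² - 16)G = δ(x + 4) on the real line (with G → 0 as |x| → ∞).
-\frac{e^{-4|x + 4|}}{8}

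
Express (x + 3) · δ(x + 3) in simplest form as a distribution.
0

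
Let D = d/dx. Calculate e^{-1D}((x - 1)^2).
x^{2} - 4 x + 4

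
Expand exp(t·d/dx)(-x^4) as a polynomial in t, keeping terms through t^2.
x^{2} \left(- 6 t^{2} - 4 t x - x^{2}\right)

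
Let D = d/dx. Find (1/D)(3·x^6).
\frac{3 x^{7}}{7}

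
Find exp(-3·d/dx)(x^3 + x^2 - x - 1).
x^{3} - 8 x^{2} + 20 x - 16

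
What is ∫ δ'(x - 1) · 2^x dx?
- \log{\left(4 \right)}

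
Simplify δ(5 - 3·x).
\frac{\delta(x - 5/3)}{3}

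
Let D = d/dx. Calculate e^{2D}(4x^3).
4 x^{3} + 24 x^{2} + 48 x + 32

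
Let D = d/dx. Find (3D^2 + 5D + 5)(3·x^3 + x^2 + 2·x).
15 x^{3} + 50 x^{2} + 74 x + 16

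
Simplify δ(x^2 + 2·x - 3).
\frac{\delta(x + 3) + \delta(x - 1)}{4}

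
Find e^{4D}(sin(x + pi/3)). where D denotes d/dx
\sin{\left(x + \frac{\pi}{3} + 4 \right)}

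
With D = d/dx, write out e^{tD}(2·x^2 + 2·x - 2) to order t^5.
2 t^{2} + 2 t \left(2 x + 1\right) + 2 x^{2} + 2 x - 2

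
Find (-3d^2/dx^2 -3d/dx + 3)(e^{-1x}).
3 e^{- x}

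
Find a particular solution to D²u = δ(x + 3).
\frac{|x + 3|}{2}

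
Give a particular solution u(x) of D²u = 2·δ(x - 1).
|x - 1|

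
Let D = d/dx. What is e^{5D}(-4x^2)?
- 4 x^{2} - 40 x - 100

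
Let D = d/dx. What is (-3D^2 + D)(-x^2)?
6 - 2 x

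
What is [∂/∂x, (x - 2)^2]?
2 x - 4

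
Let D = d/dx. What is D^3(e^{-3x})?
- 27 e^{- 3 x}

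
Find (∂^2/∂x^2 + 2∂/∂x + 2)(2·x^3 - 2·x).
4 x^{3} + 12 x^{2} + 8 x - 4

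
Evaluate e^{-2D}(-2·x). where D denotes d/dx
4 - 2 x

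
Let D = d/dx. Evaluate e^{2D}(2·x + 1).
2 x + 5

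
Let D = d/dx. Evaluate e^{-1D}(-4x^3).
- 4 x^{3} + 12 x^{2} - 12 x + 4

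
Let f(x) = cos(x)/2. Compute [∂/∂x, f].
- \frac{\sin{\left(x \right)}}{2}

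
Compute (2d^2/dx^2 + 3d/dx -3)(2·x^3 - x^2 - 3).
- 6 x^{3} + 21 x^{2} + 18 x + 5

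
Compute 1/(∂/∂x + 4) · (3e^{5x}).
\frac{e^{5 x}}{3}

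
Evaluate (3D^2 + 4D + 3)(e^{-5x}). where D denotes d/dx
58 e^{- 5 x}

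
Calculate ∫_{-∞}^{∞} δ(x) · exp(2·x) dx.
1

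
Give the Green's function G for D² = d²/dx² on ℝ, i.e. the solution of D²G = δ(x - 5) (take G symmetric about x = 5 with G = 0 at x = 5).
\frac{|x - 5|}{2}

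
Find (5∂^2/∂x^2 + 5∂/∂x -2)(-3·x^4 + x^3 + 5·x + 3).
6 x^{4} - 62 x^{3} - 165 x^{2} + 20 x + 19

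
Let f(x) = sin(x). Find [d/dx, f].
\cos{\left(x \right)}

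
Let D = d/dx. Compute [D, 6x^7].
42 x^{6}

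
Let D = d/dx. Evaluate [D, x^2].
2 x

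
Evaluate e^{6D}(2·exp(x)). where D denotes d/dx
2 e^{x + 6}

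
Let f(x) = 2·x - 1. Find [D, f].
2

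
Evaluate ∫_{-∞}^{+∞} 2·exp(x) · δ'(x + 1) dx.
- \frac{2}{e}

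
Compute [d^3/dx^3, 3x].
9\frac{d^{2}}{dx^{2}}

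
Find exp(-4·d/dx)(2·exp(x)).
2 e^{x - 4}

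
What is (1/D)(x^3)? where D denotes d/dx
\frac{x^{4}}{4}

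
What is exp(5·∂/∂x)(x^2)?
x^{2} + 10 x + 25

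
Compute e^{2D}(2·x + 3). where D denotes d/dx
2 x + 7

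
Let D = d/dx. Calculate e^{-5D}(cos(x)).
\cos{\left(x - 5 \right)}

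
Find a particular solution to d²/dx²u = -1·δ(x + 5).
-\frac{|x + 5|}{2}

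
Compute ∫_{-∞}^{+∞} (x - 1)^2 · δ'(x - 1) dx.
0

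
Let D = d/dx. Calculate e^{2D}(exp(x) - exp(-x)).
2 \sinh{\left(x + 2 \right)}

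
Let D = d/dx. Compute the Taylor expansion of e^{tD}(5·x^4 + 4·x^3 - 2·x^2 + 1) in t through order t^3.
t^{3} \left(20 x + 4\right) + t^{2} \left(30 x^{2} + 12 x - 2\right) + 4 t x \left(5 x^{2} + 3 x - 1\right) + 5 x^{4} + 4 x^{3} - 2 x^{2} + 1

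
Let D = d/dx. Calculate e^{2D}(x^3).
x^{3} + 6 x^{2} + 12 x + 8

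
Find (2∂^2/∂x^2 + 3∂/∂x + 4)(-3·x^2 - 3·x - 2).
- 12 x^{2} - 30 x - 29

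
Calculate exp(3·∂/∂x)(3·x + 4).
3 x + 13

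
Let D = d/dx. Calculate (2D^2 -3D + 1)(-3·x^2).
- 3 x^{2} + 18 x - 12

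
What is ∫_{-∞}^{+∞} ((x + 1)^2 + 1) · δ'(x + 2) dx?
2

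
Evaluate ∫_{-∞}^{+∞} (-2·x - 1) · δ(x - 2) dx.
-5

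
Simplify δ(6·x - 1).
\frac{\delta(x - 1/6)}{6}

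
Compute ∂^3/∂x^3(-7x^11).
- 6930 x^{8}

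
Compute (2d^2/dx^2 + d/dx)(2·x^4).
8 x^{2} \left(x + 6\right)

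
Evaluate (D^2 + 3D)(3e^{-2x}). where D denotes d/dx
- 6 e^{- 2 x}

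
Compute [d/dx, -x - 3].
-1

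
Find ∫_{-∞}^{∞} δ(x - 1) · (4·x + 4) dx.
8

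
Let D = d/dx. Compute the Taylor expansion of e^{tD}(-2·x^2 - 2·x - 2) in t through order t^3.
- 2 t^{2} - 2 t \left(2 x + 1\right) - 2 x^{2} - 2 x - 2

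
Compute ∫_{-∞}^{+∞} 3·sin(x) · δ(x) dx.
0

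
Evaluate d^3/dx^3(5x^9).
2520 x^{6}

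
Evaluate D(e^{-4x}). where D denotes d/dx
- 4 e^{- 4 x}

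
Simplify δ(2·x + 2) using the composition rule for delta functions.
\frac{\delta(x + 1)}{2}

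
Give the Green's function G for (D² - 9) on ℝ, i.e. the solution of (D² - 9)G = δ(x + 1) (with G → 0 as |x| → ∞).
-\frac{e^{-3|x + 1|}}{6}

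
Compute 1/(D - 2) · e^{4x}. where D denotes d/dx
\frac{e^{4 x}}{2}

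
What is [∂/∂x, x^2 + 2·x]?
2 x + 2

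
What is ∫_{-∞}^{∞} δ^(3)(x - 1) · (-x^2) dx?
0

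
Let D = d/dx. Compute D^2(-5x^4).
- 60 x^{2}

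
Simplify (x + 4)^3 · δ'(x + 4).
0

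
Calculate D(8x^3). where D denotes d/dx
24 x^{2}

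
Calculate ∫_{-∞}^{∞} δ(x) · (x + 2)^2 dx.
4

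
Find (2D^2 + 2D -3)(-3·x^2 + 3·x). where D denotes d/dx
9 x^{2} - 21 x - 6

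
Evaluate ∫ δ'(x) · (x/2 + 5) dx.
- \frac{1}{2}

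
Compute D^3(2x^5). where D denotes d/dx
120 x^{2}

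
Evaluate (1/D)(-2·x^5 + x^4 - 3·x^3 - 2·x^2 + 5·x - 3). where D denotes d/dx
- \frac{x^{6}}{3} + \frac{x^{5}}{5} - \frac{3 x^{4}}{4} - \frac{2 x^{3}}{3} + \frac{5 x^{2}}{2} - 3 x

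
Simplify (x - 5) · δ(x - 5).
0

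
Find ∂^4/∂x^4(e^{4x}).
256 e^{4 x}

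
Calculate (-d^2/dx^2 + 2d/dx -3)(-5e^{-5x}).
190 e^{- 5 x}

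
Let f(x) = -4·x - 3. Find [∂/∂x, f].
-4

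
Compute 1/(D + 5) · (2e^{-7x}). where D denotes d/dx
- e^{- 7 x}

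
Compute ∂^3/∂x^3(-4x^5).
- 240 x^{2}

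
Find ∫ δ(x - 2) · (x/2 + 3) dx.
4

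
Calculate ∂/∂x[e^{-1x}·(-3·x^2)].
3 x \left(x - 2\right) e^{- x}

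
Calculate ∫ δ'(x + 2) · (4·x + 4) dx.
-4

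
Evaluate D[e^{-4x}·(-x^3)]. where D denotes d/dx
x^{2} \left(4 x - 3\right) e^{- 4 x}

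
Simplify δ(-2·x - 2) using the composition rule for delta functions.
\frac{\delta(x + 1)}{2}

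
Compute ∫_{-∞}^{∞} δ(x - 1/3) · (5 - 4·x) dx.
\frac{11}{3}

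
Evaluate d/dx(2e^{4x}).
8 e^{4 x}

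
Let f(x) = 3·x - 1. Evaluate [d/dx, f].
3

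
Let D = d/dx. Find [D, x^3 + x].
3 x^{2} + 1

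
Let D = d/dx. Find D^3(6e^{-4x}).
- 384 e^{- 4 x}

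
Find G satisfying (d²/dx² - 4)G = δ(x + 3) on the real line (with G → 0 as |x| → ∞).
-\frac{e^{-2|x + 3|}}{4}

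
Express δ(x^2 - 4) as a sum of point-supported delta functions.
\frac{\delta(x + 2) + \delta(x - 2)}{4}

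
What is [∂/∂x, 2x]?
2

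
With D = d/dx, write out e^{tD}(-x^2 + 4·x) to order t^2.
- t^{2} - 2 t \left(x - 2\right) - x^{2} + 4 x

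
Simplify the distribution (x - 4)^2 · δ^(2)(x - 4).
2\delta(x - 4)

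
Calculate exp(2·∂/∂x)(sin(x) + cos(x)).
\sqrt{2} \sin{\left(x + \frac{\pi}{4} + 2 \right)}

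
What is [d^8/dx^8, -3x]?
-24\frac{d^{7}}{dx^{7}}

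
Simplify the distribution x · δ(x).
0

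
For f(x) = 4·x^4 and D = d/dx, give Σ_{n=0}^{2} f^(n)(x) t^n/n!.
4 x^{2} \left(6 t^{2} + 4 t x + x^{2}\right)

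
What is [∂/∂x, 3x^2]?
6 x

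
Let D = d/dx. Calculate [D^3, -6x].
-18D^{2}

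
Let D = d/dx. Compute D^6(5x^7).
25200 x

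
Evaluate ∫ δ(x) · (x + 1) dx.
1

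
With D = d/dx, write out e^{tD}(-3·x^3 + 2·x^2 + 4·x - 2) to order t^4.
- 3 t^{3} + t^{2} \left(2 - 9 x\right) + t \left(- 9 x^{2} + 4 x + 4\right) - 3 x^{3} + 2 x^{2} + 4 x - 2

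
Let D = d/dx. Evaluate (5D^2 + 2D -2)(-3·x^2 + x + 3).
6 x^{2} - 14 x - 34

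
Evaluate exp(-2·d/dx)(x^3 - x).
x^{3} - 6 x^{2} + 11 x - 6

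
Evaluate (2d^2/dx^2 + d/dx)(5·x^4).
20 x^{2} \left(x + 6\right)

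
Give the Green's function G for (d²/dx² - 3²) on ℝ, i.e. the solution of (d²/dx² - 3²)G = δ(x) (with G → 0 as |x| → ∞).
-\frac{e^{-3|x|}}{6}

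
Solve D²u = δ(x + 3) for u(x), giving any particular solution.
\frac{|x + 3|}{2}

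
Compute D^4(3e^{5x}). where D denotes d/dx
1875 e^{5 x}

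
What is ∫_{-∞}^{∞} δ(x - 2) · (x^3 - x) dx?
6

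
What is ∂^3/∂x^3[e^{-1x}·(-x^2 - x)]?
\left(x^{2} - 5 x + 3\right) e^{- x}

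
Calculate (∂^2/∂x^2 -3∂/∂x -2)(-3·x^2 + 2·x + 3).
6 x^{2} + 14 x - 18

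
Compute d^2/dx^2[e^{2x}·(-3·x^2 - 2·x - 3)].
\left(- 12 x^{2} - 32 x - 26\right) e^{2 x}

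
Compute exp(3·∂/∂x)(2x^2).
2 x^{2} + 12 x + 18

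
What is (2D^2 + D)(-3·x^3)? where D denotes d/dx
9 x \left(- x - 4\right)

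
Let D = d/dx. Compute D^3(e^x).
e^{x}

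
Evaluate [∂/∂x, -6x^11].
- 66 x^{10}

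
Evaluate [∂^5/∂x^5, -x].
-5\frac{d^{4}}{dx^{4}}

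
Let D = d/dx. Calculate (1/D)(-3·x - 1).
- \frac{3 x^{2}}{2} - x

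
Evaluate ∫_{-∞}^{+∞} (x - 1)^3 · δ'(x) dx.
-3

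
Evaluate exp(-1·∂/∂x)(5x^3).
5 x^{3} - 15 x^{2} + 15 x - 5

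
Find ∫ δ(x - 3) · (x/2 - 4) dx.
- \frac{5}{2}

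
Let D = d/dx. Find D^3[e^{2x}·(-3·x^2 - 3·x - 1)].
\left(- 24 x^{2} - 96 x - 80\right) e^{2 x}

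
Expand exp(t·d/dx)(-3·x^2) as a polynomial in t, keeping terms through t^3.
- 3 t^{2} - 6 t x - 3 x^{2}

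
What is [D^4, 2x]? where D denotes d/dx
8D^{3}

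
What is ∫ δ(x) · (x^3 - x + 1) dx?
1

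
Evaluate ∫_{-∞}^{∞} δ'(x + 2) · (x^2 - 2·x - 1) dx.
6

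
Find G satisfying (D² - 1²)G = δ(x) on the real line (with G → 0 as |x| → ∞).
-\frac{e^{-|x|}}{2}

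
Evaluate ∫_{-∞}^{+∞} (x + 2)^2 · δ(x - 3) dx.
25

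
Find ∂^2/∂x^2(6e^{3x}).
54 e^{3 x}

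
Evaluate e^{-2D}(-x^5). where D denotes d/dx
- x^{5} + 10 x^{4} - 40 x^{3} + 80 x^{2} - 80 x + 32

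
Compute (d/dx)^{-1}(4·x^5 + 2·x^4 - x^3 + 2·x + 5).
\frac{2 x^{6}}{3} + \frac{2 x^{5}}{5} - \frac{x^{4}}{4} + x^{2} + 5 x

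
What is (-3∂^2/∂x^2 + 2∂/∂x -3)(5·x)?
10 - 15 x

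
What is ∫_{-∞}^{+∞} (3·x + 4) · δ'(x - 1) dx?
-3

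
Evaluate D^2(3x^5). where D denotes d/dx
60 x^{3}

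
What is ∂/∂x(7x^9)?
63 x^{8}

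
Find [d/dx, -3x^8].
- 24 x^{7}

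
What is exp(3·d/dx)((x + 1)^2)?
x^{2} + 8 x + 16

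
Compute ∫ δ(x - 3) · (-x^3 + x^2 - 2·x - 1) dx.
-25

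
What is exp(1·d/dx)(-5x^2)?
- 5 x^{2} - 10 x - 5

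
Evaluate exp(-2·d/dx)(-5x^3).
- 5 x^{3} + 30 x^{2} - 60 x + 40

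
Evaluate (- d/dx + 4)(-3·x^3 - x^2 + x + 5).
- 12 x^{3} + 5 x^{2} + 6 x + 19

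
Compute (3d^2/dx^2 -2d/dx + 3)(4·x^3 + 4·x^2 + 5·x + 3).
12 x^{3} - 12 x^{2} + 71 x + 23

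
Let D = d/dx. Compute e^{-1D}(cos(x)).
\cos{\left(x - 1 \right)}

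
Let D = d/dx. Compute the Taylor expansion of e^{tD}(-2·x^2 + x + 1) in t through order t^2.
- 2 t^{2} - t \left(4 x - 1\right) - 2 x^{2} + x + 1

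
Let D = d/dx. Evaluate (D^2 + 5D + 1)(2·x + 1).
2 x + 11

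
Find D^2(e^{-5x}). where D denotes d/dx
25 e^{- 5 x}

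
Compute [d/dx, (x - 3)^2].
2 x - 6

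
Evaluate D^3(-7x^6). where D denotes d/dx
- 840 x^{3}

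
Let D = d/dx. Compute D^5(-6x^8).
- 40320 x^{3}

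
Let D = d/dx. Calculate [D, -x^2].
- 2 x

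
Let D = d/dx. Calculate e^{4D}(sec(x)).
\sec{\left(x + 4 \right)}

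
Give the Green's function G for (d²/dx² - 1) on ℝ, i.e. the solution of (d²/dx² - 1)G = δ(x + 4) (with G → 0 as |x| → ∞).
-\frac{e^{-|x + 4|}}{2}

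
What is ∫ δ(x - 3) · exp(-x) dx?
e^{-3}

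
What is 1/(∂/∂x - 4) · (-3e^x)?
e^{x}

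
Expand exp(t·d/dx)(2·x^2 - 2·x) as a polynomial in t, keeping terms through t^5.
2 t^{2} + 2 t \left(2 x - 1\right) + 2 x^{2} - 2 x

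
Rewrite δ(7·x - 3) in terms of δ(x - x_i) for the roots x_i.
\frac{\delta(x - 3/7)}{7}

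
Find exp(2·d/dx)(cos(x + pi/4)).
\cos{\left(x + \frac{\pi}{4} + 2 \right)}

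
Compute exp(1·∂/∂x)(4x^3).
4 x^{3} + 12 x^{2} + 12 x + 4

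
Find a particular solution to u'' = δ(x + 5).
\frac{|x + 5|}{2}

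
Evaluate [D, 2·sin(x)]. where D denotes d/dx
2 \cos{\left(x \right)}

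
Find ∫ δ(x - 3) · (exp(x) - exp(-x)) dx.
2 \sinh{\left(3 \right)}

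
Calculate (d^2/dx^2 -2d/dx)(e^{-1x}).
3 e^{- x}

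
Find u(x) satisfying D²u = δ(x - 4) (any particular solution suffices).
\frac{|x - 4|}{2}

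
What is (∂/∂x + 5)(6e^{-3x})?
12 e^{- 3 x}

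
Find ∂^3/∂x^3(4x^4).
96 x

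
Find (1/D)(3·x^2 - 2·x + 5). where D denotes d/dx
x^{3} - x^{2} + 5 x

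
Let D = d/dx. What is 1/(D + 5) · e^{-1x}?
\frac{e^{- x}}{4}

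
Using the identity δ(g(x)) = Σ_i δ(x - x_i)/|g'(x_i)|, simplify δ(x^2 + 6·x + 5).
\frac{\delta(x + 1) + \delta(x + 5)}{4}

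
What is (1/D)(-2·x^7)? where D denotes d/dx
- \frac{x^{8}}{4}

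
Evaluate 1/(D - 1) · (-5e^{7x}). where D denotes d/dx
- \frac{5 e^{7 x}}{6}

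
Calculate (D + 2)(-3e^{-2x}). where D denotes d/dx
0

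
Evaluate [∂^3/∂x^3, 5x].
15\frac{d^{2}}{dx^{2}}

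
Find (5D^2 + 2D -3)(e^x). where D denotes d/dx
4 e^{x}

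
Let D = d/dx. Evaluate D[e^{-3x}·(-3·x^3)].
9 x^{2} \left(x - 1\right) e^{- 3 x}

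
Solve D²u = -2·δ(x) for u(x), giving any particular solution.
-|x|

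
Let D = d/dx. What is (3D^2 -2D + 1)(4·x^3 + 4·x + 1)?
4 x^{3} - 24 x^{2} + 76 x - 7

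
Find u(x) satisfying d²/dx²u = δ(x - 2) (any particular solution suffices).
\frac{|x - 2|}{2}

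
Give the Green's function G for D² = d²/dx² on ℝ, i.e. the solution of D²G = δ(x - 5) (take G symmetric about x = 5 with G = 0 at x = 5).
\frac{|x - 5|}{2}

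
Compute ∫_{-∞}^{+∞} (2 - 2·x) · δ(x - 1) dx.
0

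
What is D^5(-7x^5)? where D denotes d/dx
-840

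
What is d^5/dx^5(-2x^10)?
- 60480 x^{5}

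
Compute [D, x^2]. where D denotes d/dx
2 x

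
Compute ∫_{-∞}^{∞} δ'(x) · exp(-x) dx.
1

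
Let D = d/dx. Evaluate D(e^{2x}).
2 e^{2 x}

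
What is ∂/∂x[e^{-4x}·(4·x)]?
4 \left(1 - 4 x\right) e^{- 4 x}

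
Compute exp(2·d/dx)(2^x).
2^{x + 2}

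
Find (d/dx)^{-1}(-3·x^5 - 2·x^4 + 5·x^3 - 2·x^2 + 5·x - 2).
- \frac{x^{6}}{2} - \frac{2 x^{5}}{5} + \frac{5 x^{4}}{4} - \frac{2 x^{3}}{3} + \frac{5 x^{2}}{2} - 2 x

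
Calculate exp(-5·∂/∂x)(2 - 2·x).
12 - 2 x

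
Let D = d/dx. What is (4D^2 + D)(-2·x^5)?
10 x^{3} \left(- x - 16\right)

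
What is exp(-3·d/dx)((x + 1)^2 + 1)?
x^{2} - 4 x + 5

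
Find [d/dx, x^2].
2 x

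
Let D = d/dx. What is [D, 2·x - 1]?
2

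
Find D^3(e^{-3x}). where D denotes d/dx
- 27 e^{- 3 x}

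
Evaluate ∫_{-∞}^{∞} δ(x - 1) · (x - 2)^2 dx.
1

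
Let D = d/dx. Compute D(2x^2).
4 x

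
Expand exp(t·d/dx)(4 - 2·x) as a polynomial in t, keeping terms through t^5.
- 2 t - 2 x + 4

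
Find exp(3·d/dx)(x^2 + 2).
x^{2} + 6 x + 11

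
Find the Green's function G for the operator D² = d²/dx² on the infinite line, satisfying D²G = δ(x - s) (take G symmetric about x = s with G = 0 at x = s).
\frac{|x - s|}{2}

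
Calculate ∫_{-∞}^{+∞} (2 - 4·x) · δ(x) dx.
2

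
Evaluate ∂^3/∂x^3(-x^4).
- 24 x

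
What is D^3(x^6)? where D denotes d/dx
120 x^{3}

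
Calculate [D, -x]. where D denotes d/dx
-1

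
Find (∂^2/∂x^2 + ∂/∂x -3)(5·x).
5 - 15 x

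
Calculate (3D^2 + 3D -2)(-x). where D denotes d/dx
2 x - 3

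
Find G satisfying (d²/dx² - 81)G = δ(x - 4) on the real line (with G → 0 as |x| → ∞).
-\frac{e^{-9|x - 4|}}{18}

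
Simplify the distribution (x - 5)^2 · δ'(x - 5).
0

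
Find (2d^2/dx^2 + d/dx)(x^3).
3 x \left(x + 4\right)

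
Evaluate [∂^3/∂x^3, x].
3\frac{d^{2}}{dx^{2}}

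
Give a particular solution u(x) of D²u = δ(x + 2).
\frac{|x + 2|}{2}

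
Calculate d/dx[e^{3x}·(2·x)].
\left(6 x + 2\right) e^{3 x}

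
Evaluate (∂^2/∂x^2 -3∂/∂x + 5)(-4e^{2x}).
- 12 e^{2 x}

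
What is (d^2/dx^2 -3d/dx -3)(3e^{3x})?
- 9 e^{3 x}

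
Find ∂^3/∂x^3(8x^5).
480 x^{2}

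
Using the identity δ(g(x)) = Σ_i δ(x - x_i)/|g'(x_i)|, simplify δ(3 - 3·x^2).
\frac{\delta(x - 1) + \delta(x + 1)}{6}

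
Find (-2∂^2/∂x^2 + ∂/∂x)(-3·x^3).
9 x \left(4 - x\right)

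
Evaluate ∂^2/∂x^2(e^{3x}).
9 e^{3 x}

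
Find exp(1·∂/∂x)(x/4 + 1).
\frac{x}{4} + \frac{5}{4}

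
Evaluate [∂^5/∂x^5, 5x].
25\frac{d^{4}}{dx^{4}}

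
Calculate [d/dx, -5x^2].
- 10 x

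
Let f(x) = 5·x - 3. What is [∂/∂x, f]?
5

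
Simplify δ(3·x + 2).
\frac{\delta(x + 2/3)}{3}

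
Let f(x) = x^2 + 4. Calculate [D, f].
2 x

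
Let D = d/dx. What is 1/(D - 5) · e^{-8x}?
- \frac{e^{- 8 x}}{13}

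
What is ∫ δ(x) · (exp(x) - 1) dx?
0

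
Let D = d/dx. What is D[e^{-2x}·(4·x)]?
4 \left(1 - 2 x\right) e^{- 2 x}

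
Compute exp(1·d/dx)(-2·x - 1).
- 2 x - 3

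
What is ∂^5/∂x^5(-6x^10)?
- 181440 x^{5}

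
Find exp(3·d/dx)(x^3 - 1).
x^{3} + 9 x^{2} + 27 x + 26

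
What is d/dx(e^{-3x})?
- 3 e^{- 3 x}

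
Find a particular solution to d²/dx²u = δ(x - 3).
\frac{|x - 3|}{2}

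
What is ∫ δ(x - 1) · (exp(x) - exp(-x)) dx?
2 \sinh{\left(1 \right)}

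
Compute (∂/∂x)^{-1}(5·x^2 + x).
\frac{5 x^{3}}{3} + \frac{x^{2}}{2}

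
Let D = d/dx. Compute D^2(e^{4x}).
16 e^{4 x}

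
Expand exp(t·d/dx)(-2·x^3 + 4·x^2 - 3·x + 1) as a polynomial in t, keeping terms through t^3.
- 2 t^{3} - t^{2} \left(6 x - 4\right) - t \left(6 x^{2} - 8 x + 3\right) - 2 x^{3} + 4 x^{2} - 3 x + 1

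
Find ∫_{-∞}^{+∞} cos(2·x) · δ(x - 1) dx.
\cos{\left(2 \right)}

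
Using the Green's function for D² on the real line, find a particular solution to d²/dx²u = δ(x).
\frac{|x|}{2}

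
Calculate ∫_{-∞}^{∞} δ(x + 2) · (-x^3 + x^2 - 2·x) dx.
16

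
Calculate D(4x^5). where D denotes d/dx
20 x^{4}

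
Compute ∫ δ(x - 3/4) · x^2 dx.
\frac{9}{16}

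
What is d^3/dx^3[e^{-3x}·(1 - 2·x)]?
27 \left(2 x - 3\right) e^{- 3 x}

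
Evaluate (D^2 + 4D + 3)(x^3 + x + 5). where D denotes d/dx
3 x^{3} + 12 x^{2} + 9 x + 19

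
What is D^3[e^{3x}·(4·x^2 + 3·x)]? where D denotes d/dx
\left(108 x^{2} + 297 x + 153\right) e^{3 x}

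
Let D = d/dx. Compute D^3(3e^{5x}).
375 e^{5 x}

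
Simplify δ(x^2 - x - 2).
\frac{\delta(x + 1) + \delta(x - 2)}{3}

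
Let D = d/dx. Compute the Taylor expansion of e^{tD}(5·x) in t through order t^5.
5 t + 5 x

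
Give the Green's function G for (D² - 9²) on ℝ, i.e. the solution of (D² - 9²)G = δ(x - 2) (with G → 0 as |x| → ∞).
-\frac{e^{-9|x - 2|}}{18}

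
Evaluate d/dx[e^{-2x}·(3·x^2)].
6 x \left(1 - x\right) e^{- 2 x}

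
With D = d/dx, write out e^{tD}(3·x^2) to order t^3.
3 t^{2} + 6 t x + 3 x^{2}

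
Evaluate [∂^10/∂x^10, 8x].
80\frac{d^{9}}{dx^{9}}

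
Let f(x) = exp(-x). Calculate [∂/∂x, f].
- e^{- x}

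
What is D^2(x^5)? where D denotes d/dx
20 x^{3}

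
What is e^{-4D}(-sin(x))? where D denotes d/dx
- \sin{\left(x - 4 \right)}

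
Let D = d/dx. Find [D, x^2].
2 x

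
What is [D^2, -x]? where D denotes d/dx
-2D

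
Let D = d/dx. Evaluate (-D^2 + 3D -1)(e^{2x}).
e^{2 x}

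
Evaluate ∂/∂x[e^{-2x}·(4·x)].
4 \left(1 - 2 x\right) e^{- 2 x}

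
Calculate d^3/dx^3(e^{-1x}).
- e^{- x}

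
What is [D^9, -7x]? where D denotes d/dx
-63D^{8}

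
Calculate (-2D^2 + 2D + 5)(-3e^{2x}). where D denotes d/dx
- 3 e^{2 x}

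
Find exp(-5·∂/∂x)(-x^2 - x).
- x^{2} + 9 x - 20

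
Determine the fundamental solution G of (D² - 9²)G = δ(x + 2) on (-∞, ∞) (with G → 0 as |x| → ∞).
-\frac{e^{-9|x + 2|}}{18}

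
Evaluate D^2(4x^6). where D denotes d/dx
120 x^{4}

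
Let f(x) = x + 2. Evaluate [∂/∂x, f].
1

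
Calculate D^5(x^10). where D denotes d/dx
30240 x^{5}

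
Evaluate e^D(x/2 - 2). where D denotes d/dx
\frac{x}{2} - \frac{3}{2}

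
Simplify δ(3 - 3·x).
\frac{\delta(x - 1)}{3}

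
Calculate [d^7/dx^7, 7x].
49\frac{d^{6}}{dx^{6}}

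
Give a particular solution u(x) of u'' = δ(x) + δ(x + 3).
\frac{|x|}{2} + \frac{|x + 3|}{2}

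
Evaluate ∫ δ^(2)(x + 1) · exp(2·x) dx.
\frac{4}{e^{2}}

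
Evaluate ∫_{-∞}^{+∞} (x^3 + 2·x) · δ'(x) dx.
-2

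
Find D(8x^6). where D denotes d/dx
48 x^{5}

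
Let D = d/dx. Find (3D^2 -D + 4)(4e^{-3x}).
136 e^{- 3 x}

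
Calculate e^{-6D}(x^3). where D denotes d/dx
x^{3} - 18 x^{2} + 108 x - 216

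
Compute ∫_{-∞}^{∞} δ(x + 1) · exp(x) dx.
e^{-1}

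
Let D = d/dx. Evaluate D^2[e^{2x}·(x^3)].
2 x \left(2 x^{2} + 6 x + 3\right) e^{2 x}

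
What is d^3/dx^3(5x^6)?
600 x^{3}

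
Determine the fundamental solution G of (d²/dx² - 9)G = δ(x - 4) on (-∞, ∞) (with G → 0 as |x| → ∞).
-\frac{e^{-3|x - 4|}}{6}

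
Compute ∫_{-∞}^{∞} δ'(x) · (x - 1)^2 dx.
2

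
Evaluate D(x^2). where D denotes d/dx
2 x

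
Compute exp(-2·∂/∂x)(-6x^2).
- 6 x^{2} + 24 x - 24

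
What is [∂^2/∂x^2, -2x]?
-4\frac{d}{dx}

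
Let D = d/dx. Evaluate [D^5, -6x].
-30D^{4}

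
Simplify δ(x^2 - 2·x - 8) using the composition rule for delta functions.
\frac{\delta(x + 2) + \delta(x - 4)}{6}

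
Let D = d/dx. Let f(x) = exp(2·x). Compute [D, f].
2 e^{2 x}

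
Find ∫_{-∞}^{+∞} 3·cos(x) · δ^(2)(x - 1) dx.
- 3 \cos{\left(1 \right)}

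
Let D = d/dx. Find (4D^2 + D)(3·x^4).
12 x^{2} \left(x + 12\right)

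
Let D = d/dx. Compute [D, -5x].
-5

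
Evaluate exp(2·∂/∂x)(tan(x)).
\tan{\left(x + 2 \right)}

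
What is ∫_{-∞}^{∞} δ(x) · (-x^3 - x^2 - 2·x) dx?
0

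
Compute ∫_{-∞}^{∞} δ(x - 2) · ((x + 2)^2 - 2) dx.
14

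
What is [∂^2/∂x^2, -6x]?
-12\frac{d}{dx}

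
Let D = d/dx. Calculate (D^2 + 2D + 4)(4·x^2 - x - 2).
16 x^{2} + 12 x - 2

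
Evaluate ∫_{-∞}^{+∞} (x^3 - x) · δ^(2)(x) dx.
0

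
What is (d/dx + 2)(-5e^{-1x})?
- 5 e^{- x}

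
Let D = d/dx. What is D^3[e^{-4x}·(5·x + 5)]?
80 \left(- 4 x - 1\right) e^{- 4 x}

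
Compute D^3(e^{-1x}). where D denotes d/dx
- e^{- x}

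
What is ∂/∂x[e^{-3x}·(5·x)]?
5 \left(1 - 3 x\right) e^{- 3 x}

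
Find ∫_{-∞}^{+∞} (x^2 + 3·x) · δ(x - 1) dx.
4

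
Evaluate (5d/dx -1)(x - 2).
7 - x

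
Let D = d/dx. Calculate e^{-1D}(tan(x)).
\tan{\left(x - 1 \right)}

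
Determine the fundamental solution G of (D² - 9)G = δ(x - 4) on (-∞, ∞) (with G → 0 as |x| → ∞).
-\frac{e^{-3|x - 4|}}{6}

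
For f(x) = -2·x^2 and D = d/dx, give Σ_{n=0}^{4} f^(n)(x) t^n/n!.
- 2 t^{2} - 4 t x - 2 x^{2}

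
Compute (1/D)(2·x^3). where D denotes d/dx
\frac{x^{4}}{2}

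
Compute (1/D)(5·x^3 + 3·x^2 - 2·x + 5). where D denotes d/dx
\frac{5 x^{4}}{4} + x^{3} - x^{2} + 5 x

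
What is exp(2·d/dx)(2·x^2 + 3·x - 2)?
2 x^{2} + 11 x + 12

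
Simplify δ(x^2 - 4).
\frac{\delta(x - 2) + \delta(x + 2)}{4}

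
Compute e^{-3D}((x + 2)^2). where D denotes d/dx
x^{2} - 2 x + 1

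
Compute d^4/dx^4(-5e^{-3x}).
- 405 e^{- 3 x}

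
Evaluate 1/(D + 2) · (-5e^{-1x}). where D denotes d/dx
- 5 e^{- x}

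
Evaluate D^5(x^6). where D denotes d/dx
720 x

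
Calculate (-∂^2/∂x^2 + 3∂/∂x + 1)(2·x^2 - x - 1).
2 x^{2} + 11 x - 8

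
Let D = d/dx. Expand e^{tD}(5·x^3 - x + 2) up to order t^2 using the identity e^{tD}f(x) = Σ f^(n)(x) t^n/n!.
15 t^{2} x + t \left(15 x^{2} - 1\right) + 5 x^{3} - x + 2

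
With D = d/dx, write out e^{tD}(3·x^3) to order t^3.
3 t^{3} + 9 t^{2} x + 9 t x^{2} + 3 x^{3}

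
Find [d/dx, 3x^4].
12 x^{3}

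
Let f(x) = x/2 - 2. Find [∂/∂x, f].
\frac{1}{2}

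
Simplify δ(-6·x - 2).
\frac{\delta(x + 1/3)}{6}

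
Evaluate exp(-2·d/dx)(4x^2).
4 x^{2} - 16 x + 16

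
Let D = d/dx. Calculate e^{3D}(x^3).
x^{3} + 9 x^{2} + 27 x + 27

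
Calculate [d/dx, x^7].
7 x^{6}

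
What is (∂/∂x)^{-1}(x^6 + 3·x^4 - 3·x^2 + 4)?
\frac{x^{7}}{7} + \frac{3 x^{5}}{5} - x^{3} + 4 x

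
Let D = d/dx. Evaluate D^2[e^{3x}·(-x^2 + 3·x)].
\left(- 9 x^{2} + 15 x + 16\right) e^{3 x}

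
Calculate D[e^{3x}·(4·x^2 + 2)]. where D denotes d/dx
\left(12 x^{2} + 8 x + 6\right) e^{3 x}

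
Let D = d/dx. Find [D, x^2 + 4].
2 x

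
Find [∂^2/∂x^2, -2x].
-4\frac{d}{dx}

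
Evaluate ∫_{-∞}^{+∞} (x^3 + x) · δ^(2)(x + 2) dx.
-12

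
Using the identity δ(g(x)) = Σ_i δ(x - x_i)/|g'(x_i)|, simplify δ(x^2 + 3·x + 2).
\frac{\delta(x + 2) + \delta(x + 1)}{1}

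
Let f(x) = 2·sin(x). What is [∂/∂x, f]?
2 \cos{\left(x \right)}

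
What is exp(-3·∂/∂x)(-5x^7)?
- 5 x^{7} + 105 x^{6} - 945 x^{5} + 4725 x^{4} - 14175 x^{3} + 25515 x^{2} - 25515 x + 10935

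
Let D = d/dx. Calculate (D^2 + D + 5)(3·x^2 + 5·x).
15 x^{2} + 31 x + 11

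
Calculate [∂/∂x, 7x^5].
35 x^{4}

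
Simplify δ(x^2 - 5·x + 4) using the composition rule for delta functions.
\frac{\delta(x - 4) + \delta(x - 1)}{3}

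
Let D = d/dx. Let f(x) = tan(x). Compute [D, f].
\frac{1}{\cos^{2}{\left(x \right)}}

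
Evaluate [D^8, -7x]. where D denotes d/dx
-56D^{7}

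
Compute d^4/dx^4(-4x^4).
-96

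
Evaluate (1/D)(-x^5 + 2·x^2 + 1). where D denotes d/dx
- \frac{x^{6}}{6} + \frac{2 x^{3}}{3} + x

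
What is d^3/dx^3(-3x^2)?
0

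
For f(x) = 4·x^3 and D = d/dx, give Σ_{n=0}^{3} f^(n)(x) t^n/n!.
4 t^{3} + 12 t^{2} x + 12 t x^{2} + 4 x^{3}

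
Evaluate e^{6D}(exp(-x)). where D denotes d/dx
e^{- x - 6}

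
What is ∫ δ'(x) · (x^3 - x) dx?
1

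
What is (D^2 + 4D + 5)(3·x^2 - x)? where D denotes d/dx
15 x^{2} + 19 x + 2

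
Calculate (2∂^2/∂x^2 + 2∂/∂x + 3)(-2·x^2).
- 6 x^{2} - 8 x - 8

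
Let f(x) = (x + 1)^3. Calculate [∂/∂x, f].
3 \left(x + 1\right)^{2}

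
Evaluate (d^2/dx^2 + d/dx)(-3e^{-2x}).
- 6 e^{- 2 x}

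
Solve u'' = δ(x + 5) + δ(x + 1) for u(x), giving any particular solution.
\frac{|x + 5|}{2} + \frac{|x + 1|}{2}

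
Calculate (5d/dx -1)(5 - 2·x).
2 x - 15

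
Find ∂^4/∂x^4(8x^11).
63360 x^{7}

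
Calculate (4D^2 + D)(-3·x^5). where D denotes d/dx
15 x^{3} \left(- x - 16\right)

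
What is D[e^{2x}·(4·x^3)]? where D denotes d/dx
x^{2} \left(8 x + 12\right) e^{2 x}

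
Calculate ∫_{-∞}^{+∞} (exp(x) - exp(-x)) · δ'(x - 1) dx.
- 2 \cosh{\left(1 \right)}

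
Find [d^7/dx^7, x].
7\frac{d^{6}}{dx^{6}}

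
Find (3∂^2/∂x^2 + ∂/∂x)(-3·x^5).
15 x^{3} \left(- x - 12\right)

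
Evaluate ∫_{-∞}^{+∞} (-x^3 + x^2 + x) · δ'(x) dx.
-1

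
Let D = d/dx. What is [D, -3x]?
-3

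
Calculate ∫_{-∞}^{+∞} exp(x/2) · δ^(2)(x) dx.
\frac{1}{4}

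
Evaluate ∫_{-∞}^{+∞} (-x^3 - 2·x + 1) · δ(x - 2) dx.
-11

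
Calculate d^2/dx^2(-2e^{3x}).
- 18 e^{3 x}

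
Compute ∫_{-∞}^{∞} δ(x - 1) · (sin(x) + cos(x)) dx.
\cos{\left(1 \right)} + \sin{\left(1 \right)}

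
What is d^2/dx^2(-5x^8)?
- 280 x^{6}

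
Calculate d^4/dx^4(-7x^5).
- 840 x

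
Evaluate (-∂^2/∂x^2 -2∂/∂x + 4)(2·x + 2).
8 x + 4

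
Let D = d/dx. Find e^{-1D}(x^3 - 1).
x^{3} - 3 x^{2} + 3 x - 2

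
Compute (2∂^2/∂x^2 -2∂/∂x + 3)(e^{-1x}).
7 e^{- x}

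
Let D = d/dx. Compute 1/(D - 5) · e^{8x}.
\frac{e^{8 x}}{3}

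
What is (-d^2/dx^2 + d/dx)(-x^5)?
5 x^{3} \left(4 - x\right)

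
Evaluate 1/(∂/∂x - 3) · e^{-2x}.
- \frac{e^{- 2 x}}{5}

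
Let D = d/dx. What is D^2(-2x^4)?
- 24 x^{2}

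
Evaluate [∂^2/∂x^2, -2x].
-4\frac{d}{dx}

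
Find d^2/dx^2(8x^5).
160 x^{3}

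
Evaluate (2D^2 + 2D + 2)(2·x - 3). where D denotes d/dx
4 x - 2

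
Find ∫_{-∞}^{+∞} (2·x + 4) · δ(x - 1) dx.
6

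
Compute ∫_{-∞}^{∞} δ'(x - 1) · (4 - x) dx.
1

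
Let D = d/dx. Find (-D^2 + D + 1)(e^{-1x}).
- e^{- x}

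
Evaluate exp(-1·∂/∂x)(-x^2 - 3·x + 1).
- x^{2} - x + 3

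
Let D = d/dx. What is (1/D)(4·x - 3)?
2 x^{2} - 3 x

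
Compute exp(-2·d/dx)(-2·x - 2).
2 - 2 x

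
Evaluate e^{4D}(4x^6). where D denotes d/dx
4 x^{6} + 96 x^{5} + 960 x^{4} + 5120 x^{3} + 15360 x^{2} + 24576 x + 16384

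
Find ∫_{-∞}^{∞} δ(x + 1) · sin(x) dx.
- \sin{\left(1 \right)}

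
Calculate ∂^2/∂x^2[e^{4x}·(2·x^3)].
4 x \left(8 x^{2} + 12 x + 3\right) e^{4 x}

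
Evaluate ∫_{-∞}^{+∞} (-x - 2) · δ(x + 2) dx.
0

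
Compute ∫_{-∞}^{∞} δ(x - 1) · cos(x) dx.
\cos{\left(1 \right)}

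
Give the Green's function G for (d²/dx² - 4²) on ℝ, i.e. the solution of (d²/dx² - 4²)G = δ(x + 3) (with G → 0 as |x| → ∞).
-\frac{e^{-4|x + 3|}}{8}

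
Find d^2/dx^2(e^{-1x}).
e^{- x}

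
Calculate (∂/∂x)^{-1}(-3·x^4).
- \frac{3 x^{5}}{5}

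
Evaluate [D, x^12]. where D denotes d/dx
12 x^{11}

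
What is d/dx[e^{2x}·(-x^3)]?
x^{2} \left(- 2 x - 3\right) e^{2 x}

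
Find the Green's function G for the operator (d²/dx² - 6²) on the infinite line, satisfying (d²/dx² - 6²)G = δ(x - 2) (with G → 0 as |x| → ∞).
-\frac{e^{-6|x - 2|}}{12}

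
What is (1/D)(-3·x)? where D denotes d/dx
- \frac{3 x^{2}}{2}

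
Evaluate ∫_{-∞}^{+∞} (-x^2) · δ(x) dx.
0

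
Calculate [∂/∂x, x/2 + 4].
\frac{1}{2}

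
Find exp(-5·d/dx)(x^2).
x^{2} - 10 x + 25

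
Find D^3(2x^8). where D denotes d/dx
672 x^{5}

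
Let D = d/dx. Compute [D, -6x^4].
- 24 x^{3}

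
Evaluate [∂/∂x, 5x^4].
20 x^{3}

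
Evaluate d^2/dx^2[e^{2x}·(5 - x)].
4 \left(4 - x\right) e^{2 x}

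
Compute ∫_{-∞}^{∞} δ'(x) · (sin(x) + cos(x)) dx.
-1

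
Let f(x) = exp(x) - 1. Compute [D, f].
e^{x}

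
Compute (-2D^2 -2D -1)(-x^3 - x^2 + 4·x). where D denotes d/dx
x^{3} + 7 x^{2} + 12 x - 4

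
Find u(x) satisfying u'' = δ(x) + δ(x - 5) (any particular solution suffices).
\frac{|x|}{2} + \frac{|x - 5|}{2}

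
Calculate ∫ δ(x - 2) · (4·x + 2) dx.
10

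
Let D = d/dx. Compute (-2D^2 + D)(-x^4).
4 x^{2} \left(6 - x\right)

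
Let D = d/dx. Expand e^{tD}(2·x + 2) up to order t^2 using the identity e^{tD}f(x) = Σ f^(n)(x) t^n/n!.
2 t + 2 x + 2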